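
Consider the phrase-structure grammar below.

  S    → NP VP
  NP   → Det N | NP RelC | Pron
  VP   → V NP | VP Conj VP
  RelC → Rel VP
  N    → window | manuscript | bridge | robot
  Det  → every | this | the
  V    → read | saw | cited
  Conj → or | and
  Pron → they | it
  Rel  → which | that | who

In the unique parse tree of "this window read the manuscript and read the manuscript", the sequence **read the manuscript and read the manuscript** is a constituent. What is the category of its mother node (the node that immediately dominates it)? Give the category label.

[S [NP [Det this] [N window]] [VP [VP [V read] [NP [Det the] [N manuscript]]] [Conj and] [VP [V read] [NP [Det the] [N manuscript]]]]]
The span 'read the manuscript and read the manuscript' is the VP node built by VP → VP Conj VP.
Its mother is the S built by S → NP VP.

S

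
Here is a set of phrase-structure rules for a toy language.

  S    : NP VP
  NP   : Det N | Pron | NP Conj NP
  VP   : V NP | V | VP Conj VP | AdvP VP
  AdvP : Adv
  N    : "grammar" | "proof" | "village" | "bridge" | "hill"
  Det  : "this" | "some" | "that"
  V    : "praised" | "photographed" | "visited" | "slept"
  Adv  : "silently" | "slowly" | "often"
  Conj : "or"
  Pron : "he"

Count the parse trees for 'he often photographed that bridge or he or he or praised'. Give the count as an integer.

Two of the 4 distinct bracketings:
[S [NP [Pron he]] [VP [VP [AdvP [Adv often]] [VP [V photographed] [NP [NP [Det that] [N bridge]] [Conj or] [NP [NP [Pron he]] [Conj or] [NP [Pron he]]]]]] [Conj or] [VP [V praised]]]]
[S [NP [Pron he]] [VP [VP [AdvP [Adv often]] [VP [V photographed] [NP [NP [NP [Det that] [N bridge]] [Conj or] [NP [Pron he]]] [Conj or] [NP [Pron he]]]]] [Conj or] [VP [V praised]]]]
The trees differ in how a recursive rule is bracketed over the same span.

4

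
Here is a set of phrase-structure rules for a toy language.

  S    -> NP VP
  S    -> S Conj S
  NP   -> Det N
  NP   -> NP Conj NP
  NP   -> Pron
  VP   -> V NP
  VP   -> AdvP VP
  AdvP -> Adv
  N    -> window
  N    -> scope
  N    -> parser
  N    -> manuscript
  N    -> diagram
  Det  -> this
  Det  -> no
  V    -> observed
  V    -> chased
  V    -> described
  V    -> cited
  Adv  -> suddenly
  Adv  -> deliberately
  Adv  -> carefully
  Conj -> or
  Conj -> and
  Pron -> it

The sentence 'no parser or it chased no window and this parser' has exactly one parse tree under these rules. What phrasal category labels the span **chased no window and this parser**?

VP

[S [NP [NP [Det no] [N parser]] [Conj or] [NP [Pron it]]] [VP [V chased] [NP [NP [Det no] [N window]] [Conj and] [NP [Det this] [N parser]]]]]
The span 'chased no window and this parser' is the VP node built by VP → V NP.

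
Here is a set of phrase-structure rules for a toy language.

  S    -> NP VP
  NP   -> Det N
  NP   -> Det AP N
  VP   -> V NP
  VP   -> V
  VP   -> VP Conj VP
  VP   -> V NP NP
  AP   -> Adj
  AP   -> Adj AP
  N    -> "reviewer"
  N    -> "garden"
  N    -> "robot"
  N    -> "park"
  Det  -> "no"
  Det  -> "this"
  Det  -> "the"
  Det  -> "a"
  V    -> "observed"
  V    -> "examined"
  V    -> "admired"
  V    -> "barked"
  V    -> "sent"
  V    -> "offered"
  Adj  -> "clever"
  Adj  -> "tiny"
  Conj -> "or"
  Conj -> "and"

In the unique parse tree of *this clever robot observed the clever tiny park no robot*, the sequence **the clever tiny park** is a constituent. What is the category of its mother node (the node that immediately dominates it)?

S
  NP
    Det: this
    AP
      Adj: clever
    N: robot
  VP
    V: observed
    NP
      Det: the
      AP
        Adj: clever
        AP
          Adj: tiny
      N: park
    NP
      Det: no
      N: robot
The span 'the clever tiny park' is the NP node built by NP → Det AP N.
Its mother is the VP built by VP → V NP NP.

VP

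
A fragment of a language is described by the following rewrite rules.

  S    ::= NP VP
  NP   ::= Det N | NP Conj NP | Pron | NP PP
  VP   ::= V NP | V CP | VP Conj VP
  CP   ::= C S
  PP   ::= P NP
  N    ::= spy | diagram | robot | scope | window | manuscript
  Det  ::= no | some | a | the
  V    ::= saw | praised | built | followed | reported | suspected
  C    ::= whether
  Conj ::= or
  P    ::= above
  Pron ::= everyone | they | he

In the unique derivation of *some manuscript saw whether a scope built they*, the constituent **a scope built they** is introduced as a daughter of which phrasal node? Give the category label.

CP

S
  NP
    Det: some
    N: manuscript
  VP
    V: saw
    CP
      C: whether
      S
        NP
          Det: a
          N: scope
        VP
          V: built
          NP
            Pron: they
The span 'a scope built they' is the S node built by S → NP VP.
Its mother is the CP built by CP → C S.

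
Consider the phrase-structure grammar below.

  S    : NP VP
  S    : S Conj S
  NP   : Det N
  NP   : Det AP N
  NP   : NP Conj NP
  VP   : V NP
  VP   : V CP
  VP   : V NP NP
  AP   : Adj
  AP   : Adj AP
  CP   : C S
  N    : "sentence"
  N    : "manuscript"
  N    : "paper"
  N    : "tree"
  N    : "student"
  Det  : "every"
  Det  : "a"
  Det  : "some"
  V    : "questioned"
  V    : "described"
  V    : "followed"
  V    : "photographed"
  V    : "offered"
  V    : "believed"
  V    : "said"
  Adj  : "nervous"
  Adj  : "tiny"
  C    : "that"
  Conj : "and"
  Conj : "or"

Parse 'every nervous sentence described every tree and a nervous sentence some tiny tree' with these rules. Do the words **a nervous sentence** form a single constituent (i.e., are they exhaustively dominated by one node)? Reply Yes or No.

[S [NP [Det every] [AP [Adj nervous]] [N sentence]] [VP [V described] [NP [NP [Det every] [N tree]] [Conj and] [NP [Det a] [AP [Adj nervous]] [N sentence]]] [NP [Det some] [AP [Adj tiny]] [N tree]]]]
The words 'a nervous sentence' are exhaustively dominated by a single NP node (built by NP → Det AP N), so they form a constituent.

Yes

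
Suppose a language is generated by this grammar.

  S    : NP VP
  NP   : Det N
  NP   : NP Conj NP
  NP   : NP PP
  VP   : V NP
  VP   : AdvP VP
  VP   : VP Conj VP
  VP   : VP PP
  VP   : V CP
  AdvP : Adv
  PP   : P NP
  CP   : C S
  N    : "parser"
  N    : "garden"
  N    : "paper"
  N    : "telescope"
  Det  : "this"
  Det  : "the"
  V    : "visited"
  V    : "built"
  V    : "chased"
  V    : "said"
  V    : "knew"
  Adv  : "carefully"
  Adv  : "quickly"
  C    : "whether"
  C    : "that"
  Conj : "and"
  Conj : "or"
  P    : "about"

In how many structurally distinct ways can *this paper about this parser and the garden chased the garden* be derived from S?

2

The two bracketings:
[S [NP [NP [NP [Det this] [N paper]] [PP [P about] [NP [Det this] [N parser]]]] [Conj and] [NP [Det the] [N garden]]] [VP [V chased] [NP [Det the] [N garden]]]]
[S [NP [NP [Det this] [N paper]] [PP [P about] [NP [NP [Det this] [N parser]] [Conj and] [NP [Det the] [N garden]]]]] [VP [V chased] [NP [Det the] [N garden]]]]
The trees differ in how a recursive rule is bracketed over the same span.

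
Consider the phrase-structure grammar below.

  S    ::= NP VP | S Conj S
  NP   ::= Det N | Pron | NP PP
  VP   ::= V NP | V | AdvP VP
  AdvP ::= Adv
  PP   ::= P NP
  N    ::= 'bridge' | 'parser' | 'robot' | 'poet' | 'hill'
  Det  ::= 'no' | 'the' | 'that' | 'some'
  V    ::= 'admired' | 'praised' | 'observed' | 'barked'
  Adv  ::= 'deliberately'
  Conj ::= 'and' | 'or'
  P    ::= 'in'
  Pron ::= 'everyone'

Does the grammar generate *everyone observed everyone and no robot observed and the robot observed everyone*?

Grammatical

[S [S [NP [Pron everyone]] [VP [V observed] [NP [Pron everyone]]]] [Conj and] [S [S [NP [Det no] [N robot]] [VP [V observed]]] [Conj and] [S [NP [Det the] [N robot]] [VP [V observed] [NP [Pron everyone]]]]]]
The bracketing above is licensed at every node by one of the given productions, with S at the root.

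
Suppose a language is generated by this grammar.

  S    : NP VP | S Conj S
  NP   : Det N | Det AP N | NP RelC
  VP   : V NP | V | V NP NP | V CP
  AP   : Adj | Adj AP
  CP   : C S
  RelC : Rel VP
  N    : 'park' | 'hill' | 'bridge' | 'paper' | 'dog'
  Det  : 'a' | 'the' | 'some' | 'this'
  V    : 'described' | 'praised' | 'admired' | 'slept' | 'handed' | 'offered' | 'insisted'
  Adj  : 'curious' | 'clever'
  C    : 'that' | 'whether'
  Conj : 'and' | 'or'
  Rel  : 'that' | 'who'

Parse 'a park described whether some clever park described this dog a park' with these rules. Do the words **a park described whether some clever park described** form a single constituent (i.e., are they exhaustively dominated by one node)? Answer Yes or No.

No

[S [NP [Det a] [N park]] [VP [V described] [CP [C whether] [S [NP [Det some] [AP [Adj clever]] [N park]] [VP [V described] [NP [Det this] [N dog]] [NP [Det a] [N park]]]]]]]
The smallest constituent containing 'a park described whether some clever park described' is the S spanning 'a park described whether some clever park described this dog a park'; no single node in the tree dominates exactly the given words.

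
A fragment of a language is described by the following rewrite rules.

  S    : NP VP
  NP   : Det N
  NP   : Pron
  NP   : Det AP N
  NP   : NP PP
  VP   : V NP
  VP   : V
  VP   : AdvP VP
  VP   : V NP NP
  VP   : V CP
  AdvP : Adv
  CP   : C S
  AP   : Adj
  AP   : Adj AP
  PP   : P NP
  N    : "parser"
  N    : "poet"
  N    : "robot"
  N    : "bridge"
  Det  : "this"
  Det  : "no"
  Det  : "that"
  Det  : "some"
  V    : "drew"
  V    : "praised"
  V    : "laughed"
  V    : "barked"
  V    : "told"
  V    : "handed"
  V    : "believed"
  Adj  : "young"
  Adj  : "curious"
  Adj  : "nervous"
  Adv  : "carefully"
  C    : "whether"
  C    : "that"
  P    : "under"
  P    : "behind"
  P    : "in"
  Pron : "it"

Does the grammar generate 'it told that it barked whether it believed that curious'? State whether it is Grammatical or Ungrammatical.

Ungrammatical

For S → NP VP, the only prefix that parses as NP is 'it', but the remainder 'told that it barked whether it believed that curious' is not a VP under these rules.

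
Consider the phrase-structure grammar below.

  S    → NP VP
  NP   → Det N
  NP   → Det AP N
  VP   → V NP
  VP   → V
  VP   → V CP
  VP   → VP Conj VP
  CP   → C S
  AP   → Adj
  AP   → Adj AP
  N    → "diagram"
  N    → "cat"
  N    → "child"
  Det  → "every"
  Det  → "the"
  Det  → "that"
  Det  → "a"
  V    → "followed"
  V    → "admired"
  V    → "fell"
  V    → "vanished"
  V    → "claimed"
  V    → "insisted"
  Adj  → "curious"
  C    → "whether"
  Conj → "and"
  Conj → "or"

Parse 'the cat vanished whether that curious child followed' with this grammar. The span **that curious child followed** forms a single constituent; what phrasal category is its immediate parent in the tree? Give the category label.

S
  NP
    Det: the
    N: cat
  VP
    V: vanished
    CP
      C: whether
      S
        NP
          Det: that
          AP
            Adj: curious
          N: child
        VP
          V: followed
The span 'that curious child followed' is the S node built by S → NP VP.
Its mother is the CP built by CP → C S.

CP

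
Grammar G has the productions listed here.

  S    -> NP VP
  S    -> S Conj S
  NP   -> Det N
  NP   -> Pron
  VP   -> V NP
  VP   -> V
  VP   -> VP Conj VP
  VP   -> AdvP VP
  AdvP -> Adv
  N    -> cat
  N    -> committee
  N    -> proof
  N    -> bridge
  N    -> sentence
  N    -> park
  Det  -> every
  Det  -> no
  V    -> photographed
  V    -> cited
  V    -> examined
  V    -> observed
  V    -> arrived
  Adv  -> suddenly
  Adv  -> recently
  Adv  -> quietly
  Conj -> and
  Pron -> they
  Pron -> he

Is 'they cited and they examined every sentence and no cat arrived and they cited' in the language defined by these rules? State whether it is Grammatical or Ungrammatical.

Grammatical

S
  S
    NP
      Pron: they
    VP
      V: cited
  Conj: and
  S
    S
      NP
        Pron: they
      VP
        V: examined
        NP
          Det: every
          N: sentence
    Conj: and
    S
      S
        NP
          Det: no
          N: cat
        VP
          V: arrived
      Conj: and
      S
        NP
          Pron: they
        VP
          V: cited
Each bracket corresponds to one application of a listed rule, so the string is derivable from S.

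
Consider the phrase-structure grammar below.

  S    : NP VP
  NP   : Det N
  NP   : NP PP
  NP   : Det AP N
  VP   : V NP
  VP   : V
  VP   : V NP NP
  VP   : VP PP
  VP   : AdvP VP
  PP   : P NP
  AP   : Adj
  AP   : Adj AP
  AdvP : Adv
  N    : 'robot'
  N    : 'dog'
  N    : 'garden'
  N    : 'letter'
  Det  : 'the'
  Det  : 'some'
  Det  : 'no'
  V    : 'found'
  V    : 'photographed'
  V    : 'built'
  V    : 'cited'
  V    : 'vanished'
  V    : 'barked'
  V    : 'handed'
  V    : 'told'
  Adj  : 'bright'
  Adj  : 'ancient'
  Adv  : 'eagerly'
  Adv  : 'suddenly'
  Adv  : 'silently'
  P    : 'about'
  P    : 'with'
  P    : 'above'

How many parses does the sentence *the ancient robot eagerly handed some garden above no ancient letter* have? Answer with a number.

3

Two of the 3 distinct bracketings:
[S [NP [Det the] [AP [Adj ancient]] [N robot]] [VP [VP [AdvP [Adv eagerly]] [VP [V handed] [NP [Det some] [N garden]]]] [PP [P above] [NP [Det no] [AP [Adj ancient]] [N letter]]]]]
[S [NP [Det the] [AP [Adj ancient]] [N robot]] [VP [AdvP [Adv eagerly]] [VP [V handed] [NP [NP [Det some] [N garden]] [PP [P above] [NP [Det no] [AP [Adj ancient]] [N letter]]]]]]]
The difference turns on whether NP → NP PP is used at the relevant span, versus an alternative expansion of NP.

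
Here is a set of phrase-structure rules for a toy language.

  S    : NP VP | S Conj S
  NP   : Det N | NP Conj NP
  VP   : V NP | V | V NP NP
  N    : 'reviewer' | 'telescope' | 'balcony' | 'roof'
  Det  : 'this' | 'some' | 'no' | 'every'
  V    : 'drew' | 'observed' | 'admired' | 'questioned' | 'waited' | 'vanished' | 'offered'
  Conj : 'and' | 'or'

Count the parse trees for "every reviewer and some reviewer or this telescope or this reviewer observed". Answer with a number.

Two of the 5 distinct bracketings:
[S [NP [NP [Det every] [N reviewer]] [Conj and] [NP [NP [Det some] [N reviewer]] [Conj or] [NP [NP [Det this] [N telescope]] [Conj or] [NP [Det this] [N reviewer]]]]] [VP [V observed]]]
[S [NP [NP [Det every] [N reviewer]] [Conj and] [NP [NP [NP [Det some] [N reviewer]] [Conj or] [NP [Det this] [N telescope]]] [Conj or] [NP [Det this] [N reviewer]]]] [VP [V observed]]]
The trees differ in how a recursive rule is bracketed over the same span.

5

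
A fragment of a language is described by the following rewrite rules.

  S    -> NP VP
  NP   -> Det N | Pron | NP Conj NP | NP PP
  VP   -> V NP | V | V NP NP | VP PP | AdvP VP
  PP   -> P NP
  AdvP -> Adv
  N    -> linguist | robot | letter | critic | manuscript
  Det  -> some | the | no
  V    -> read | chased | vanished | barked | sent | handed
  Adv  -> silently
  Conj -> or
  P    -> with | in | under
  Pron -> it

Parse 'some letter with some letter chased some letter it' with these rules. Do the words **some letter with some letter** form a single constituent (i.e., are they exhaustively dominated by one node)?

[S [NP [NP [Det some] [N letter]] [PP [P with] [NP [Det some] [N letter]]]] [VP [V chased] [NP [Det some] [N letter]] [NP [Pron it]]]]
The words 'some letter with some letter' are exhaustively dominated by a single NP node (built by NP → NP PP), so they form a constituent.

Yes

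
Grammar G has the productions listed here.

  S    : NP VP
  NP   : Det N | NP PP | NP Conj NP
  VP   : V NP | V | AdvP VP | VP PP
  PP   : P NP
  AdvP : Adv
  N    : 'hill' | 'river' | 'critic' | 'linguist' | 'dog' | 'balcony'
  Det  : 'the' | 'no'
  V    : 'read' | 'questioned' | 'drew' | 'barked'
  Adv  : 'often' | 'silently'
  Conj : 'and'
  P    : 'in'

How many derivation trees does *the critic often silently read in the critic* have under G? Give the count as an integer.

3

Two of the 3 distinct bracketings:
[S [NP [Det the] [N critic]] [VP [AdvP [Adv often]] [VP [AdvP [Adv silently]] [VP [VP [V read]] [PP [P in] [NP [Det the] [N critic]]]]]]]
[S [NP [Det the] [N critic]] [VP [AdvP [Adv often]] [VP [VP [AdvP [Adv silently]] [VP [V read]]] [PP [P in] [NP [Det the] [N critic]]]]]]
The trees differ in how a recursive rule is bracketed over the same span.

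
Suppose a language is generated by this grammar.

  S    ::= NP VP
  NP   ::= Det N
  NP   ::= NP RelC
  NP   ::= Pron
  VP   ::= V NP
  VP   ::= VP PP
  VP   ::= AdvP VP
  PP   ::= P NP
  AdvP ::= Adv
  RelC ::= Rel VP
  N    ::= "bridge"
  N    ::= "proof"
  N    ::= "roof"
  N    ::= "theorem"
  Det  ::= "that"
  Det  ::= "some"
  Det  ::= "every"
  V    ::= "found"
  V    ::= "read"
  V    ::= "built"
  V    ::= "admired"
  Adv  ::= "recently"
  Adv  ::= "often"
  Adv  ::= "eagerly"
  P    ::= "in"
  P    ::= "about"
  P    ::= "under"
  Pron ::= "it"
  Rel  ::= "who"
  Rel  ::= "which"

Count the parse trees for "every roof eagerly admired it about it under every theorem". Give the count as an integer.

Two of the 3 distinct bracketings:
[S [NP [Det every] [N roof]] [VP [VP [VP [AdvP [Adv eagerly]] [VP [V admired] [NP [Pron it]]]] [PP [P about] [NP [Pron it]]]] [PP [P under] [NP [Det every] [N theorem]]]]]
[S [NP [Det every] [N roof]] [VP [VP [AdvP [Adv eagerly]] [VP [VP [V admired] [NP [Pron it]]] [PP [P about] [NP [Pron it]]]]] [PP [P under] [NP [Det every] [N theorem]]]]]
The trees differ in how a recursive rule is bracketed over the same span.

3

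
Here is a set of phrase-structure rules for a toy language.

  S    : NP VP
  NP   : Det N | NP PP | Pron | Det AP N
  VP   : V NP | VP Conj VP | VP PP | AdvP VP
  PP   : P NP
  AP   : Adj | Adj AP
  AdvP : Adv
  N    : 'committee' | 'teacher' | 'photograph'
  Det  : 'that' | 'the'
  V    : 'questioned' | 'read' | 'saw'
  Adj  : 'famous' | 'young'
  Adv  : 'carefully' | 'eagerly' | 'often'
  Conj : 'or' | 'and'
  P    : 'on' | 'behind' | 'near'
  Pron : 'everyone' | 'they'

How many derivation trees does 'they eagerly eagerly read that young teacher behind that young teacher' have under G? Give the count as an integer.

Two of the 4 distinct bracketings:
[S [NP [Pron they]] [VP [VP [AdvP [Adv eagerly]] [VP [AdvP [Adv eagerly]] [VP [V read] [NP [Det that] [AP [Adj young]] [N teacher]]]]] [PP [P behind] [NP [Det that] [AP [Adj young]] [N teacher]]]]]
[S [NP [Pron they]] [VP [AdvP [Adv eagerly]] [VP [VP [AdvP [Adv eagerly]] [VP [V read] [NP [Det that] [AP [Adj young]] [N teacher]]]] [PP [P behind] [NP [Det that] [AP [Adj young]] [N teacher]]]]]]
The trees differ in how a recursive rule is bracketed over the same span.

4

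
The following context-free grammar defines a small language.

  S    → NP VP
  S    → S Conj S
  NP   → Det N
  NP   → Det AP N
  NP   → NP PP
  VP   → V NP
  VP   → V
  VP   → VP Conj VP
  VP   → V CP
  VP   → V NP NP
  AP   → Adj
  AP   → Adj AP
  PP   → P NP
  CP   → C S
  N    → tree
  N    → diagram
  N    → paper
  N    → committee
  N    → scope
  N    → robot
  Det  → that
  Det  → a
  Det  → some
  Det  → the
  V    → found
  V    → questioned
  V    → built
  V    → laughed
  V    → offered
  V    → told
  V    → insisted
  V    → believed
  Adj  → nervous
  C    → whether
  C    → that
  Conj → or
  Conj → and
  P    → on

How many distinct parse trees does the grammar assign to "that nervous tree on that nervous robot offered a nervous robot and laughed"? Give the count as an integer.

1

[S [NP [NP [Det that] [AP [Adj nervous]] [N tree]] [PP [P on] [NP [Det that] [AP [Adj nervous]] [N robot]]]] [VP [VP [V offered] [NP [Det a] [AP [Adj nervous]] [N robot]]] [Conj and] [VP [V laughed]]]]
No rule offers an alternative attachment or grouping for any span, so this is the only derivation.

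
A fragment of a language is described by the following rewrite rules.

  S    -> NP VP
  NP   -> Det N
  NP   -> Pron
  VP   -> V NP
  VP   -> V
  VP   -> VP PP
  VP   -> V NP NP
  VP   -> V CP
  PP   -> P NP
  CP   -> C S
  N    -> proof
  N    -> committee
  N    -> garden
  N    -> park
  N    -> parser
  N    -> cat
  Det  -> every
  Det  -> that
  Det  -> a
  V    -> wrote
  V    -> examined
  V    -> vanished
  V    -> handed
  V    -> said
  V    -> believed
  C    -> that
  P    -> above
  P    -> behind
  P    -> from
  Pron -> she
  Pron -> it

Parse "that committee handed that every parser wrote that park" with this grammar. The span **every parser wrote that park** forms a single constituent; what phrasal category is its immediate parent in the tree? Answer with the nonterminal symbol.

CP

S
  NP
    Det: that
    N: committee
  VP
    V: handed
    CP
      C: that
      S
        NP
          Det: every
          N: parser
        VP
          V: wrote
          NP
            Det: that
            N: park
The span 'every parser wrote that park' is the S node built by S → NP VP.
Its mother is the CP built by CP → C S.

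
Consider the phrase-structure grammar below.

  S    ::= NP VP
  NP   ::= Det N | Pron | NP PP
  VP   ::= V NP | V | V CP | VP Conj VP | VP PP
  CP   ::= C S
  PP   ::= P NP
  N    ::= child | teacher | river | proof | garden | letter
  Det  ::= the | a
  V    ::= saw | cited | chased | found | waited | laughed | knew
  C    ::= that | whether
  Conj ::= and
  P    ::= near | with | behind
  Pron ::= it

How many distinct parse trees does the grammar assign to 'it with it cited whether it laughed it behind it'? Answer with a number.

3

Two of the 3 distinct bracketings:
[S [NP [NP [Pron it]] [PP [P with] [NP [Pron it]]]] [VP [V cited] [CP [C whether] [S [NP [Pron it]] [VP [V laughed] [NP [NP [Pron it]] [PP [P behind] [NP [Pron it]]]]]]]]]
[S [NP [NP [Pron it]] [PP [P with] [NP [Pron it]]]] [VP [V cited] [CP [C whether] [S [NP [Pron it]] [VP [VP [V laughed] [NP [Pron it]]] [PP [P behind] [NP [Pron it]]]]]]]]
The difference turns on whether VP → VP PP is used at the relevant span, versus an alternative expansion of VP.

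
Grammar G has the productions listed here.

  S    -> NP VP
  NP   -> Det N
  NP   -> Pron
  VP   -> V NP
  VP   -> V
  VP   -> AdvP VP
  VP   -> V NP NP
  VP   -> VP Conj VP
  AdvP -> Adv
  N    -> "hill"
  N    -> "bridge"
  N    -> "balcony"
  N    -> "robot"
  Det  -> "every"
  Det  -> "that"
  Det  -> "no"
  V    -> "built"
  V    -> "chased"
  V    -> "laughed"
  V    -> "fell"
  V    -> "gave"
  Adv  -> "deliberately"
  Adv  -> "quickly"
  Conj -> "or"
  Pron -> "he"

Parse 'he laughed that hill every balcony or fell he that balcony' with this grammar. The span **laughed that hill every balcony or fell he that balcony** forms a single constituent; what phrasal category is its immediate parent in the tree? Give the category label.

S

S
  NP
    Pron: he
  VP
    VP
      V: laughed
      NP
        Det: that
        N: hill
      NP
        Det: every
        N: balcony
    Conj: or
    VP
      V: fell
      NP
        Pron: he
      NP
        Det: that
        N: balcony
The span 'laughed that hill every balcony or fell he that balcony' is the VP node built by VP → VP Conj VP.
Its mother is the S built by S → NP VP.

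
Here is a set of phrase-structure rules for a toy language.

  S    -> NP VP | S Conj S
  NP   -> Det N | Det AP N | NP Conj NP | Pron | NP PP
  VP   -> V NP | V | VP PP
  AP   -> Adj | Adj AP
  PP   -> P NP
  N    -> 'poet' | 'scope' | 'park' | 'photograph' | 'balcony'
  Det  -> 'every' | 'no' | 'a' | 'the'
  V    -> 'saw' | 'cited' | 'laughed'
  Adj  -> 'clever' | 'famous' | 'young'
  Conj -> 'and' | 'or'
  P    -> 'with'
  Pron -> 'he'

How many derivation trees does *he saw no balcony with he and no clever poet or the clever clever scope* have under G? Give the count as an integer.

Two of the 7 distinct bracketings:
[S [NP [Pron he]] [VP [V saw] [NP [NP [NP [Det no] [N balcony]] [PP [P with] [NP [Pron he]]]] [Conj and] [NP [NP [Det no] [AP [Adj clever]] [N poet]] [Conj or] [NP [Det the] [AP [Adj clever] [AP [Adj clever]]] [N scope]]]]]]
[S [NP [Pron he]] [VP [V saw] [NP [NP [NP [NP [Det no] [N balcony]] [PP [P with] [NP [Pron he]]]] [Conj and] [NP [Det no] [AP [Adj clever]] [N poet]]] [Conj or] [NP [Det the] [AP [Adj clever] [AP [Adj clever]]] [N scope]]]]]
The trees differ in how a recursive rule is bracketed over the same span.

7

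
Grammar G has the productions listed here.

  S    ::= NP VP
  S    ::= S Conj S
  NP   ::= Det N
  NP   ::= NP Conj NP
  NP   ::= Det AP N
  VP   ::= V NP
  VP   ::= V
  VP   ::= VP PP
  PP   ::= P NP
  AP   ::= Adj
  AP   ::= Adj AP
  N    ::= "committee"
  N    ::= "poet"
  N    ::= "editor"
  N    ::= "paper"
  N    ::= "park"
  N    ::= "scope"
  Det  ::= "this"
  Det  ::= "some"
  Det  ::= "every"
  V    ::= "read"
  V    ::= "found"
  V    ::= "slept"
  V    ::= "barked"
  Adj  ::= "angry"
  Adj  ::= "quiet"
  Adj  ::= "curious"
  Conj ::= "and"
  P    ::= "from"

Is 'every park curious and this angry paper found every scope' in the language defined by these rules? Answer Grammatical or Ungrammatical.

An N word can never sit immediately before an Adj word in any string this grammar generates, so the substring 'park curious' rules out a derivation.

Ungrammatical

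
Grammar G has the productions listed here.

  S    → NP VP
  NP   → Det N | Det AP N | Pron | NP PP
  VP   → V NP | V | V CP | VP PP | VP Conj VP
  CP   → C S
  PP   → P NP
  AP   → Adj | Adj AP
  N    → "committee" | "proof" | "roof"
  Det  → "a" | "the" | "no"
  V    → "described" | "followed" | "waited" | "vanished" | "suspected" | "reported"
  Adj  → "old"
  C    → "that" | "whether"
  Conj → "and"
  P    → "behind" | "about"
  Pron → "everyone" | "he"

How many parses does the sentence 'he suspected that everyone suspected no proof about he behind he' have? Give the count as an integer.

9

Two of the 9 distinct bracketings:
[S [NP [Pron he]] [VP [V suspected] [CP [C that] [S [NP [Pron everyone]] [VP [V suspected] [NP [NP [Det no] [N proof]] [PP [P about] [NP [NP [Pron he]] [PP [P behind] [NP [Pron he]]]]]]]]]]]
[S [NP [Pron he]] [VP [V suspected] [CP [C that] [S [NP [Pron everyone]] [VP [V suspected] [NP [NP [NP [Det no] [N proof]] [PP [P about] [NP [Pron he]]]] [PP [P behind] [NP [Pron he]]]]]]]]]
The trees differ in how a recursive rule is bracketed over the same span.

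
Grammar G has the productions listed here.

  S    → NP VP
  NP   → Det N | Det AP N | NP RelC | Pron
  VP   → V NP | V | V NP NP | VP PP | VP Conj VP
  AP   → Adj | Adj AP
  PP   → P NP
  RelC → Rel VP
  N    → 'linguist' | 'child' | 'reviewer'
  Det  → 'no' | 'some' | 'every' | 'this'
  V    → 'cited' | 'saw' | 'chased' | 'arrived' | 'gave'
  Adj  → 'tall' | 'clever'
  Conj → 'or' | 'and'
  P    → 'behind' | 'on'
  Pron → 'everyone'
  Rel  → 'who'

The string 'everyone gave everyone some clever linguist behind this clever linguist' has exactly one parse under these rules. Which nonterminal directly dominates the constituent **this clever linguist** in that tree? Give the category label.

PP

S
  NP
    Pron: everyone
  VP
    VP
      V: gave
      NP
        Pron: everyone
      NP
        Det: some
        AP
          Adj: clever
        N: linguist
    PP
      P: behind
      NP
        Det: this
        AP
          Adj: clever
        N: linguist
The span 'this clever linguist' is the NP node built by NP → Det AP N.
Its mother is the PP built by PP → P NP.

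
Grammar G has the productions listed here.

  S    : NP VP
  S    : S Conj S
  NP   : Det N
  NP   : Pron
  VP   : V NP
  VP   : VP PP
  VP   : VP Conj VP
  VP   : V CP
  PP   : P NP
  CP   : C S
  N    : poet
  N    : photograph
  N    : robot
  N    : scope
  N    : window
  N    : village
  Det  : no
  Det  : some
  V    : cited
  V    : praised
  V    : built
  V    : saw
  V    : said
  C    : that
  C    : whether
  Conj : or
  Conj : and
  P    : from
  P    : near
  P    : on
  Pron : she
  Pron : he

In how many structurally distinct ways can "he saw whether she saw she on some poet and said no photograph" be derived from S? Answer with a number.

3

Two of the 3 distinct bracketings:
[S [NP [Pron he]] [VP [VP [VP [V saw] [CP [C whether] [S [NP [Pron she]] [VP [V saw] [NP [Pron she]]]]]] [PP [P on] [NP [Det some] [N poet]]]] [Conj and] [VP [V said] [NP [Det no] [N photograph]]]]]
[S [NP [Pron he]] [VP [VP [V saw] [CP [C whether] [S [NP [Pron she]] [VP [VP [V saw] [NP [Pron she]]] [PP [P on] [NP [Det some] [N poet]]]]]]] [Conj and] [VP [V said] [NP [Det no] [N photograph]]]]]
The trees differ in how a recursive rule is bracketed over the same span.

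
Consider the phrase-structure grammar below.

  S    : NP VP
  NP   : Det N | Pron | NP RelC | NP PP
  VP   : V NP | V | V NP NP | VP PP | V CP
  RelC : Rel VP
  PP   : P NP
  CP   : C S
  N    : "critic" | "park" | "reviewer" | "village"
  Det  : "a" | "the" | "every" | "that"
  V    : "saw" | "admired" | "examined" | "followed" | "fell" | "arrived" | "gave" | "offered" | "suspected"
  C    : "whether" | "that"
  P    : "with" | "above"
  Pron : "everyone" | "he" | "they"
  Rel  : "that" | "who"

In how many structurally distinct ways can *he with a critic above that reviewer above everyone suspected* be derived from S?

Two of the 5 distinct bracketings:
[S [NP [NP [Pron he]] [PP [P with] [NP [NP [Det a] [N critic]] [PP [P above] [NP [NP [Det that] [N reviewer]] [PP [P above] [NP [Pron everyone]]]]]]]] [VP [V suspected]]]
[S [NP [NP [Pron he]] [PP [P with] [NP [NP [NP [Det a] [N critic]] [PP [P above] [NP [Det that] [N reviewer]]]] [PP [P above] [NP [Pron everyone]]]]]] [VP [V suspected]]]
The trees differ in how a recursive rule is bracketed over the same span.

5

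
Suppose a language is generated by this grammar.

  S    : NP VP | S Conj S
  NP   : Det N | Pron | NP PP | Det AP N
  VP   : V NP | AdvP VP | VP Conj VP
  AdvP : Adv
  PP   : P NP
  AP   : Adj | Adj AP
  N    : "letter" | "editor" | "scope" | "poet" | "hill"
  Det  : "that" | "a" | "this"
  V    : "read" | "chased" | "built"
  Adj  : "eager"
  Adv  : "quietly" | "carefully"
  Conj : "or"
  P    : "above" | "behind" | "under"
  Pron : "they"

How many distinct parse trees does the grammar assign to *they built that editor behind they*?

1

[S [NP [Pron they]] [VP [V built] [NP [NP [Det that] [N editor]] [PP [P behind] [NP [Pron they]]]]]]
No rule offers an alternative attachment or grouping for any span, so this is the only derivation.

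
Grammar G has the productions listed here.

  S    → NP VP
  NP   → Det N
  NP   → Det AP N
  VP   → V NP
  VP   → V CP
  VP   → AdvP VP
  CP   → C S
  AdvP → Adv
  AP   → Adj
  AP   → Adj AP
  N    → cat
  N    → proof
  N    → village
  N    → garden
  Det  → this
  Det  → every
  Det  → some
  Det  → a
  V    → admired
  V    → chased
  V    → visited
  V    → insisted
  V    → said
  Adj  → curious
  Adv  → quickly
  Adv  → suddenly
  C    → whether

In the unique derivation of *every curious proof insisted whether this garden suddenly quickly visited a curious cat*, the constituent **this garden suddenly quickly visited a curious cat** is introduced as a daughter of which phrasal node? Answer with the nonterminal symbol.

CP

[S [NP [Det every] [AP [Adj curious]] [N proof]] [VP [V insisted] [CP [C whether] [S [NP [Det this] [N garden]] [VP [AdvP [Adv suddenly]] [VP [AdvP [Adv quickly]] [VP [V visited] [NP [Det a] [AP [Adj curious]] [N cat]]]]]]]]]
The span 'this garden suddenly quickly visited a curious cat' is the S node built by S → NP VP.
Its mother is the CP built by CP → C S.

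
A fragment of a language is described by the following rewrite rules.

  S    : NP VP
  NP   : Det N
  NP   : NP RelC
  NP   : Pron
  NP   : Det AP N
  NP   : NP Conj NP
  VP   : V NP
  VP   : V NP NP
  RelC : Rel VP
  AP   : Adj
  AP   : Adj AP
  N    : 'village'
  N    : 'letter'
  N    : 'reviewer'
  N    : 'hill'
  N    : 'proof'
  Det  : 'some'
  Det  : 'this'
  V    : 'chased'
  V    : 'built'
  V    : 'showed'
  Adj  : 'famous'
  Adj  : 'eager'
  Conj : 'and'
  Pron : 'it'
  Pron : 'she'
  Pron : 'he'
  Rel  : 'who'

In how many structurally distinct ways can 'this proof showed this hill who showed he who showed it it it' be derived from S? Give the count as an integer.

4

Two of the 4 distinct bracketings:
[S [NP [Det this] [N proof]] [VP [V showed] [NP [NP [Det this] [N hill]] [RelC [Rel who] [VP [V showed] [NP [NP [Pron he]] [RelC [Rel who] [VP [V showed] [NP [Pron it]] [NP [Pron it]]]]] [NP [Pron it]]]]]]]
[S [NP [Det this] [N proof]] [VP [V showed] [NP [NP [Det this] [N hill]] [RelC [Rel who] [VP [V showed] [NP [NP [Pron he]] [RelC [Rel who] [VP [V showed] [NP [Pron it]] [NP [Pron it]]]]]]]] [NP [Pron it]]]]
The trees differ in how a recursive rule is bracketed over the same span.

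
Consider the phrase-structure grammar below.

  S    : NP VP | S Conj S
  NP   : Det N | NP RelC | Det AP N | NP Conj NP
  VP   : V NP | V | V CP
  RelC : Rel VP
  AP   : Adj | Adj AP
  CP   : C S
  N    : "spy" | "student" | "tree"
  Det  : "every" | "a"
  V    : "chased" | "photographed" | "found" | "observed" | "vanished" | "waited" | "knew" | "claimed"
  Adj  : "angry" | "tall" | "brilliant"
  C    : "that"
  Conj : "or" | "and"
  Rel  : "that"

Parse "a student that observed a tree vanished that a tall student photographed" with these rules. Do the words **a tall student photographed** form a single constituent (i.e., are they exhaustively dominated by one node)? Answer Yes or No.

[S [NP [NP [Det a] [N student]] [RelC [Rel that] [VP [V observed] [NP [Det a] [N tree]]]]] [VP [V vanished] [CP [C that] [S [NP [Det a] [AP [Adj tall]] [N student]] [VP [V photographed]]]]]]
The words 'a tall student photographed' are exhaustively dominated by a single S node (built by S → NP VP), so they form a constituent.

Yes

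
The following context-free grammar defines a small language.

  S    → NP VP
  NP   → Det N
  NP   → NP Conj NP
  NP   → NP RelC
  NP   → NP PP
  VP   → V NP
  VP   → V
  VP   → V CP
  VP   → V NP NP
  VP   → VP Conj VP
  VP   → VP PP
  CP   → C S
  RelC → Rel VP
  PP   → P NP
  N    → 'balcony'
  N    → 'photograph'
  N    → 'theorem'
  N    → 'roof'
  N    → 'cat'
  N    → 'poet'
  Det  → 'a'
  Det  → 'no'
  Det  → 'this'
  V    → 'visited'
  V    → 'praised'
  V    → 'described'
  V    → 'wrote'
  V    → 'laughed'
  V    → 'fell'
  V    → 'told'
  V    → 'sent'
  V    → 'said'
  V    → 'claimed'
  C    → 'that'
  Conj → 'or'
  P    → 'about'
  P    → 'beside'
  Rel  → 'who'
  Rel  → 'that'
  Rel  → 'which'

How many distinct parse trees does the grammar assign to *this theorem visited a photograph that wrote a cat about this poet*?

Two of the 6 distinct bracketings:
[S [NP [Det this] [N theorem]] [VP [V visited] [NP [NP [Det a] [N photograph]] [RelC [Rel that] [VP [V wrote] [NP [NP [Det a] [N cat]] [PP [P about] [NP [Det this] [N poet]]]]]]]]]
[S [NP [Det this] [N theorem]] [VP [V visited] [NP [NP [Det a] [N photograph]] [RelC [Rel that] [VP [VP [V wrote] [NP [Det a] [N cat]]] [PP [P about] [NP [Det this] [N poet]]]]]]]]
The difference turns on whether NP → NP PP is used at the relevant span, versus an alternative expansion of NP.

6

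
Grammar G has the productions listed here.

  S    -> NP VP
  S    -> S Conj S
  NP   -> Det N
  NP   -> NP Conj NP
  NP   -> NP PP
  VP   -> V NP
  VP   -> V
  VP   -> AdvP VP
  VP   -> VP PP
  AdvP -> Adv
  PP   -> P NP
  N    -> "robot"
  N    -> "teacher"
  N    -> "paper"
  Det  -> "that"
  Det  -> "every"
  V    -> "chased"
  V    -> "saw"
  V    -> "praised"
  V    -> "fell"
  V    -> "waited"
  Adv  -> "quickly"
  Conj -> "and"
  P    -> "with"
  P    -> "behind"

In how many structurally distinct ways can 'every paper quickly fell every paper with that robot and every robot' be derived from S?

4

Two of the 4 distinct bracketings:
[S [NP [Det every] [N paper]] [VP [AdvP [Adv quickly]] [VP [V fell] [NP [NP [NP [Det every] [N paper]] [PP [P with] [NP [Det that] [N robot]]]] [Conj and] [NP [Det every] [N robot]]]]]]
[S [NP [Det every] [N paper]] [VP [AdvP [Adv quickly]] [VP [V fell] [NP [NP [Det every] [N paper]] [PP [P with] [NP [NP [Det that] [N robot]] [Conj and] [NP [Det every] [N robot]]]]]]]]
The trees differ in how a recursive rule is bracketed over the same span.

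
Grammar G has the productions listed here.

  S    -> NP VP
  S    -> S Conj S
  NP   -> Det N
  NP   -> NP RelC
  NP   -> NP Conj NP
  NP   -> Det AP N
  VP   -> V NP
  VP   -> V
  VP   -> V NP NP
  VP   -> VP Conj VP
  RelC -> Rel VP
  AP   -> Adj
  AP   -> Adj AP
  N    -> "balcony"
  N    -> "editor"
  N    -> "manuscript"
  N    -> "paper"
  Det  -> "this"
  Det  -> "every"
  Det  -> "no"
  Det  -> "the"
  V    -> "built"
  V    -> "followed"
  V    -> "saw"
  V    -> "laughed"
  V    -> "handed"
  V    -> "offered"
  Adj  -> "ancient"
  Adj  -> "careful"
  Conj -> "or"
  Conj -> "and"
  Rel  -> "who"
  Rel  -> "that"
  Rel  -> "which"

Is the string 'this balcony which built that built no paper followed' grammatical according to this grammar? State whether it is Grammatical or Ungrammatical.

Grammatical

S
  NP
    NP
      NP
        Det: this
        N: balcony
      RelC
        Rel: which
        VP
          V: built
    RelC
      Rel: that
      VP
        V: built
        NP
          Det: no
          N: paper
  VP
    V: followed
Every word is introduced by a lexical rule and the phrasal rules combine the resulting categories into a single S.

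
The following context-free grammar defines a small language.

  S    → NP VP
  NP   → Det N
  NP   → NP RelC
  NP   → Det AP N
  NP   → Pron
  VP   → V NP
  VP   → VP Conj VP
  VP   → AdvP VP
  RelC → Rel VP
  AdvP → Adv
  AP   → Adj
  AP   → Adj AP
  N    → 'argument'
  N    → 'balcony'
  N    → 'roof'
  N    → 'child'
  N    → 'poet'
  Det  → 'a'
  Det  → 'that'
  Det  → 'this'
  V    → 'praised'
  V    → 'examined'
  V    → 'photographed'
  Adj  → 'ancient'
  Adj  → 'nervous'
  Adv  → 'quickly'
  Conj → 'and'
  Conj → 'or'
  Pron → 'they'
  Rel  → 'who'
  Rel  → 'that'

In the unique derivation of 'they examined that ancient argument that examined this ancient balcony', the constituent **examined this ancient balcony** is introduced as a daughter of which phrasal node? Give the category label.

S
  NP
    Pron: they
  VP
    V: examined
    NP
      NP
        Det: that
        AP
          Adj: ancient
        N: argument
      RelC
        Rel: that
        VP
          V: examined
          NP
            Det: this
            AP
              Adj: ancient
            N: balcony
The span 'examined this ancient balcony' is the VP node built by VP → V NP.
Its mother is the RelC built by RelC → Rel VP.

RelC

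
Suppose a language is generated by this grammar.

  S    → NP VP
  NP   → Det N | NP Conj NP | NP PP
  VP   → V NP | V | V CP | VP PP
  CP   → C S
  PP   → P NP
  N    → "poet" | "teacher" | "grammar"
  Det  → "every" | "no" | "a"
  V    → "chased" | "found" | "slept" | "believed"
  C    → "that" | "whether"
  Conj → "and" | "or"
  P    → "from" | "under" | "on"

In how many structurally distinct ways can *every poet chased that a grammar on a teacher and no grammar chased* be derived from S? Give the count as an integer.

The two bracketings:
[S [NP [Det every] [N poet]] [VP [V chased] [CP [C that] [S [NP [NP [NP [Det a] [N grammar]] [PP [P on] [NP [Det a] [N teacher]]]] [Conj and] [NP [Det no] [N grammar]]] [VP [V chased]]]]]]
[S [NP [Det every] [N poet]] [VP [V chased] [CP [C that] [S [NP [NP [Det a] [N grammar]] [PP [P on] [NP [NP [Det a] [N teacher]] [Conj and] [NP [Det no] [N grammar]]]]] [VP [V chased]]]]]]
The trees differ in how a recursive rule is bracketed over the same span.

2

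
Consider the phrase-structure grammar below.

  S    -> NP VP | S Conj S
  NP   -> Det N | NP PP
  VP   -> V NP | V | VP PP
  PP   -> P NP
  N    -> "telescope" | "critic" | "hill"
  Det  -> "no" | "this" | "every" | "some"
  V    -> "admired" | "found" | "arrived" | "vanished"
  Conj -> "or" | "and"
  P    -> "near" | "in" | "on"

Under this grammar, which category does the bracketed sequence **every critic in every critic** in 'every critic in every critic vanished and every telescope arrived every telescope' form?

[S [S [NP [NP [Det every] [N critic]] [PP [P in] [NP [Det every] [N critic]]]] [VP [V vanished]]] [Conj and] [S [NP [Det every] [N telescope]] [VP [V arrived] [NP [Det every] [N telescope]]]]]
The span 'every critic in every critic' is the NP node built by NP → NP PP.

NP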